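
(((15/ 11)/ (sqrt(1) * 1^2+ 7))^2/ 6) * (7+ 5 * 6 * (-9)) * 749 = -14774025/ 15488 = -953.90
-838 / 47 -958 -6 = -981.83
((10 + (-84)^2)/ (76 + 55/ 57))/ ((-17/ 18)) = -7249716/ 74579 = -97.21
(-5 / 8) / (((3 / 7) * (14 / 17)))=-85 / 48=-1.77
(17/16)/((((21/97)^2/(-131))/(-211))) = 626595.93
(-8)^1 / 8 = -1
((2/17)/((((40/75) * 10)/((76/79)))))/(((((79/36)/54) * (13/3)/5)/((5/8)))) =0.38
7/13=0.54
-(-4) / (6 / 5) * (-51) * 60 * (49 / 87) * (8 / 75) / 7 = -7616 / 87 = -87.54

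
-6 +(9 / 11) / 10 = -651 / 110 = -5.92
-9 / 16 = -0.56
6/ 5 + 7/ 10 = 19/ 10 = 1.90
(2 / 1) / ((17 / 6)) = 12 / 17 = 0.71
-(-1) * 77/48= 77/48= 1.60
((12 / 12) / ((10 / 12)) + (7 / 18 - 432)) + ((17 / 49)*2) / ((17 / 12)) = -1895953 / 4410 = -429.92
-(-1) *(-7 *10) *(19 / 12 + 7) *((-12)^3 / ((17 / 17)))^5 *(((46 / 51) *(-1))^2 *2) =4352871623512157061120 / 289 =15061839527723726855.09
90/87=1.03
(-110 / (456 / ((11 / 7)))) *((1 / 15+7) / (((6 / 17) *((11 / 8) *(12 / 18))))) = -9911 / 1197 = -8.28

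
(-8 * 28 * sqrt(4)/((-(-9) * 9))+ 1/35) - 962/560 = -163753/22680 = -7.22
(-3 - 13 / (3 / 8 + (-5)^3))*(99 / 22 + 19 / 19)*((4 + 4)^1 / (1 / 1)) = -127028 / 997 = -127.41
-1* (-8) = 8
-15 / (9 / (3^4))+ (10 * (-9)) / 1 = -225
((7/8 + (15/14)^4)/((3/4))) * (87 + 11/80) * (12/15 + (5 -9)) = -815.26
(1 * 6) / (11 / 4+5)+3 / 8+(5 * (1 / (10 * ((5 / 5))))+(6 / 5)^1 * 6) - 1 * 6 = 3533 / 1240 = 2.85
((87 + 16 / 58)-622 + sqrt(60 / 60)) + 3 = -15391 / 29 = -530.72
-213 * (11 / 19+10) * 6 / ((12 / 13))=-556569 / 38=-14646.55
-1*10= -10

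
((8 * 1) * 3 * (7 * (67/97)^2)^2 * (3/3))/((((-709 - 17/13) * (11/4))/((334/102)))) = -0.45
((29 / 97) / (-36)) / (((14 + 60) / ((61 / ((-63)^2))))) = -1769 / 1025621352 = -0.00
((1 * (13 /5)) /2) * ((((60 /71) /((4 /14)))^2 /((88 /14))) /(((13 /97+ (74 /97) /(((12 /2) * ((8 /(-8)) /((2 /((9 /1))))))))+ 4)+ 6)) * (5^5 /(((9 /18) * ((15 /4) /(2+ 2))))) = 250245450000 /209660231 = 1193.58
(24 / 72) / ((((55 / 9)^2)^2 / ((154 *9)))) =275562 / 831875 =0.33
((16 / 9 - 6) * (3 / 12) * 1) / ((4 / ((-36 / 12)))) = 19 / 24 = 0.79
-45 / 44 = -1.02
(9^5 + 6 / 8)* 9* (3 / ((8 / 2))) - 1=6377357 / 16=398584.81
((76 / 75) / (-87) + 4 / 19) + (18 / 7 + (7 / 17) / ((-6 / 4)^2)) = 4841146 / 1639225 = 2.95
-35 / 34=-1.03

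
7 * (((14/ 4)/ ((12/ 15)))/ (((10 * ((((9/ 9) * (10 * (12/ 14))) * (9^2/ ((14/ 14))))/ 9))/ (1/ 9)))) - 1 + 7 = 466903/ 77760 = 6.00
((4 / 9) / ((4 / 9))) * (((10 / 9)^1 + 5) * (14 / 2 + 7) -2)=752 / 9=83.56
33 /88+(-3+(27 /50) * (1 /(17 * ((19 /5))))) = -33807 /12920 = -2.62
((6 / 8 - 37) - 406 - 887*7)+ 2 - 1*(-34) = -26461 / 4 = -6615.25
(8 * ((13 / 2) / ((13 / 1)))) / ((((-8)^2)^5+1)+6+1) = 1 / 268435458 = 0.00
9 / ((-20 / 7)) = -63 / 20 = -3.15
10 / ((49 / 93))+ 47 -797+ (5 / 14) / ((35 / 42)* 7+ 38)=-9420555 / 12887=-731.01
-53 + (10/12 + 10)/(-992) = -315521/5952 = -53.01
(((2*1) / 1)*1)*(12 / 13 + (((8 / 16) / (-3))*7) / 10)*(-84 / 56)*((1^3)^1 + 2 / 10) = -1887 / 650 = -2.90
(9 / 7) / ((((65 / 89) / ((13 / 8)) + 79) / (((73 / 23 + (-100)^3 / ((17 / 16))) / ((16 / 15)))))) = -1473835029795 / 103217744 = -14278.89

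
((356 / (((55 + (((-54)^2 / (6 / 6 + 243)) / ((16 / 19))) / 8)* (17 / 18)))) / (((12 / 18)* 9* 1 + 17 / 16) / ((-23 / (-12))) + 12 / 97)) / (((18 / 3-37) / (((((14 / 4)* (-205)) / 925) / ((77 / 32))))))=97634757967872 / 5385865697671855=0.02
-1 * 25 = -25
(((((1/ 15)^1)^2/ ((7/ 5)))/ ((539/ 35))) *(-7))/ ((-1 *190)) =1/ 131670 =0.00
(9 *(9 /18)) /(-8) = -9 /16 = -0.56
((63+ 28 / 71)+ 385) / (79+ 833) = 2653 / 5396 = 0.49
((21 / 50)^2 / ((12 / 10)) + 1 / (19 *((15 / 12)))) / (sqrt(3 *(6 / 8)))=3593 / 28500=0.13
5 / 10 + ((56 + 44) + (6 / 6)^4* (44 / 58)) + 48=8657 / 58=149.26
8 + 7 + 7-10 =12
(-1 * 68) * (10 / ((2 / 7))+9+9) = -3604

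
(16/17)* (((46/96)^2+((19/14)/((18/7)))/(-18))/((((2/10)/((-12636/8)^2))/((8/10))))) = 511653753/272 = 1881079.97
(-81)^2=6561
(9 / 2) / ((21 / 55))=165 / 14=11.79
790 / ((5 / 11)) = 1738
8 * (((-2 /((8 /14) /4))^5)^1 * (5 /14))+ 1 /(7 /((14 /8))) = -6146559 /4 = -1536639.75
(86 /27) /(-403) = -86 /10881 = -0.01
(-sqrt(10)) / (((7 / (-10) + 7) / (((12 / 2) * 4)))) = -80 * sqrt(10) / 21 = -12.05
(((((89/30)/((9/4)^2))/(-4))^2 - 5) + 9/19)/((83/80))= -2021653664/465601365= -4.34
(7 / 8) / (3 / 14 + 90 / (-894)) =7301 / 948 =7.70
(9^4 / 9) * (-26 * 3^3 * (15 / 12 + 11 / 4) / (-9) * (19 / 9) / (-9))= -53352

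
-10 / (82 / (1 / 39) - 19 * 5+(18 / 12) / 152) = -608 / 188663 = -0.00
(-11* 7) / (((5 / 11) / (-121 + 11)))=18634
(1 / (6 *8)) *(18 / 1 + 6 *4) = 7 / 8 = 0.88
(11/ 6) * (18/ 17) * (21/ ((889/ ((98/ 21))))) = 462/ 2159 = 0.21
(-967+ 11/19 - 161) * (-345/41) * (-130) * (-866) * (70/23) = 2532154989000/779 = 3250519883.18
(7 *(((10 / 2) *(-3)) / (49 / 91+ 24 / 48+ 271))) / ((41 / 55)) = -13650 / 26363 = -0.52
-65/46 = -1.41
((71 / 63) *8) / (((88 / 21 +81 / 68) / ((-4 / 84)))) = -38624 / 484155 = -0.08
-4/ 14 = -2/ 7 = -0.29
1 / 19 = 0.05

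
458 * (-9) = -4122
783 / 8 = 97.88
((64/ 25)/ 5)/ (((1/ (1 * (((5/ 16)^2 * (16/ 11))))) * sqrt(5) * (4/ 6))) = 6 * sqrt(5)/ 275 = 0.05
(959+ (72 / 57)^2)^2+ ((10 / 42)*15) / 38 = 1683540780225 / 1824494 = 922743.94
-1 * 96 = -96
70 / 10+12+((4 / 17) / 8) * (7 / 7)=647 / 34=19.03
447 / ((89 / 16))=7152 / 89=80.36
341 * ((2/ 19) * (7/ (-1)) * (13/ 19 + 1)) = -152768/ 361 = -423.18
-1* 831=-831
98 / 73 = 1.34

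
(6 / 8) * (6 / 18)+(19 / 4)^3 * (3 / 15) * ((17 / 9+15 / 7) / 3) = 878653 / 30240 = 29.06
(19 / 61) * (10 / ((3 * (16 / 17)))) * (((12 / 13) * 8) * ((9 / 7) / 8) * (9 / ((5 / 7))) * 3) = 78489 / 1586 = 49.49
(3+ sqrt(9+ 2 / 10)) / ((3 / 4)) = 4+ 4* sqrt(230) / 15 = 8.04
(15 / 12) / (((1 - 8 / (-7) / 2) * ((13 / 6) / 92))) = 4830 / 143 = 33.78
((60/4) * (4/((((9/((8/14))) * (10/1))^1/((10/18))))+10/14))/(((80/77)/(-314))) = -3302.09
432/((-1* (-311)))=432/311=1.39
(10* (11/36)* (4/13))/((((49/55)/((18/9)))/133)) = 229900/819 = 280.71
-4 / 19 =-0.21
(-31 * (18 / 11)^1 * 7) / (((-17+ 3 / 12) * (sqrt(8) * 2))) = 1953 * sqrt(2) / 737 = 3.75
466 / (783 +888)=0.28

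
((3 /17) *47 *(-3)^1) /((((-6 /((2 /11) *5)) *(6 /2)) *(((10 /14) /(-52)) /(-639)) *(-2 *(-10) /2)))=5466006 /935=5846.00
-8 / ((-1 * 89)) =8 / 89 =0.09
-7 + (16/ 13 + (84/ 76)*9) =4.18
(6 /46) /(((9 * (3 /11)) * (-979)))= -1 /18423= -0.00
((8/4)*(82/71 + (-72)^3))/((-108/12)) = 53001052/639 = 82943.74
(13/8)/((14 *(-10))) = -13/1120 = -0.01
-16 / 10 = -8 / 5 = -1.60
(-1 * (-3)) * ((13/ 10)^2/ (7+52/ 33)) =16731/ 28300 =0.59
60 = 60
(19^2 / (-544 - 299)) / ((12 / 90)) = -1805 / 562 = -3.21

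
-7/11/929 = -7/10219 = -0.00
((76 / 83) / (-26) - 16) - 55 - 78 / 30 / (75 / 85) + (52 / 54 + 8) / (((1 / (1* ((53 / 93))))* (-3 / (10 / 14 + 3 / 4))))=-217559053211 / 2844837450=-76.48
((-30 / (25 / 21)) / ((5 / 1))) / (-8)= 63 / 100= 0.63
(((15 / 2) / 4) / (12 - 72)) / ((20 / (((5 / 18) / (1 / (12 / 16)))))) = -1 / 3072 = -0.00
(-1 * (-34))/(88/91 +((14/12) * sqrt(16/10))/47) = 13532599080/384490391 - 138946899 * sqrt(10)/384490391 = 34.05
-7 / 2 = -3.50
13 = 13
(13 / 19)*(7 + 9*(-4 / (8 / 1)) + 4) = 4.45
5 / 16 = 0.31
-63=-63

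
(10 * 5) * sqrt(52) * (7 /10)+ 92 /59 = 92 /59+ 70 * sqrt(13) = 253.95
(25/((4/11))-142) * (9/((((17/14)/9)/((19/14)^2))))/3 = -2855871/952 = -2999.86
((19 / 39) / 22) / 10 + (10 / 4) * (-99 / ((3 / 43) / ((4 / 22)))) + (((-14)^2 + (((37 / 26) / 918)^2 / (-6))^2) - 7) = -293016475739577242511161 / 642583111204322196480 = -456.00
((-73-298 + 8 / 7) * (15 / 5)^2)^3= -12650965739901 / 343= -36883282040.53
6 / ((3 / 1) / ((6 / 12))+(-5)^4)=6 / 631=0.01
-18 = -18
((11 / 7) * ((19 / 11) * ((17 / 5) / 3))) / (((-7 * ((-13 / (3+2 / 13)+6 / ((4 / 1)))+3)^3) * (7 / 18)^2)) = -19233921312 / 357640955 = -53.78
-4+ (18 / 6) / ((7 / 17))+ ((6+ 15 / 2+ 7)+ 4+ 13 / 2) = 240 / 7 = 34.29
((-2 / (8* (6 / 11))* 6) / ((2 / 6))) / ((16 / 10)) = -165 / 32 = -5.16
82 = 82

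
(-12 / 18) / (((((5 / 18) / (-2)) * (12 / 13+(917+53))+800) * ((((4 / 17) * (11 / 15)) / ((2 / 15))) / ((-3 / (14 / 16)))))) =31824 / 11984665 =0.00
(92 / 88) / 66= 0.02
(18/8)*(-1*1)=-9/4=-2.25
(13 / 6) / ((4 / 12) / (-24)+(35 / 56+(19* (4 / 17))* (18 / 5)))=3315 / 25559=0.13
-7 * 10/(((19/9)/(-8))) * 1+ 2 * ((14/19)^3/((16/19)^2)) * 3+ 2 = 82277/304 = 270.65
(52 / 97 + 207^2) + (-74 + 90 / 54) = 12448166 / 291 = 42777.20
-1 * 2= -2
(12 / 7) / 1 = 12 / 7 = 1.71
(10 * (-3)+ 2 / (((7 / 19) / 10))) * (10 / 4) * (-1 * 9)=-3825 / 7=-546.43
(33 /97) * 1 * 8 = 264 /97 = 2.72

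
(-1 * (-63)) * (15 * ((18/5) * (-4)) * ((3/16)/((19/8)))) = -1074.32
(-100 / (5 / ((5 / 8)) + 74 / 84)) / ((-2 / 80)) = 168000 / 373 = 450.40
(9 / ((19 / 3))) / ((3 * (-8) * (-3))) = 3 / 152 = 0.02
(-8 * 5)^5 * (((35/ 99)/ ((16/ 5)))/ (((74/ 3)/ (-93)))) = 17360000000/ 407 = 42653562.65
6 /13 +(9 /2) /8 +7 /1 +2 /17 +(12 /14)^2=1537957 /173264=8.88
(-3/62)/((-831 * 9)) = 1/154566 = 0.00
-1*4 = -4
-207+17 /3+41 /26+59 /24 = -20519 /104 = -197.30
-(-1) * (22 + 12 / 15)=114 / 5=22.80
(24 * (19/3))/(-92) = -38/23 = -1.65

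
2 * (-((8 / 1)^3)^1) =-1024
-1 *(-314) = 314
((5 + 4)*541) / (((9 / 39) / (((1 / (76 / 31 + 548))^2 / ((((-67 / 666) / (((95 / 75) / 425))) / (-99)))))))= 0.20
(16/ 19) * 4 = 64/ 19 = 3.37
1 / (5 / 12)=12 / 5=2.40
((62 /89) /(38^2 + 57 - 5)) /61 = 31 /4060892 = 0.00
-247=-247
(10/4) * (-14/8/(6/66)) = -48.12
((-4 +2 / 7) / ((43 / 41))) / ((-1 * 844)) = 533 / 127022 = 0.00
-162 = -162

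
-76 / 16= -19 / 4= -4.75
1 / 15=0.07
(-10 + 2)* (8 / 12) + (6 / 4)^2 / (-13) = -859 / 156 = -5.51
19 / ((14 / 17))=323 / 14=23.07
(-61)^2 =3721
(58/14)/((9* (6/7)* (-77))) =-29/4158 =-0.01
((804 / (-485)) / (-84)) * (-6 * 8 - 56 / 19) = -64856 / 64505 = -1.01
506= 506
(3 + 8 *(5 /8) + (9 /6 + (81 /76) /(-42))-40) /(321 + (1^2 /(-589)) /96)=-12082188 /127054361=-0.10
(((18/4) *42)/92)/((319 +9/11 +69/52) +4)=3861/611087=0.01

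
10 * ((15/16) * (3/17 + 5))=825/17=48.53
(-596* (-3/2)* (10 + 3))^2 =135070884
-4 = -4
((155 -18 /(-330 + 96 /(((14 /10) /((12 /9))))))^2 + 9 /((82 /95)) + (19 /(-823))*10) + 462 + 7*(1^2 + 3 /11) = 12696032311228199 /517582189850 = 24529.50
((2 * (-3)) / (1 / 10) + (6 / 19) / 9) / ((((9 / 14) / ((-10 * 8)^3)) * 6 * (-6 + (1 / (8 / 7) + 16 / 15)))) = -490004480000 / 249831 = -1961343.79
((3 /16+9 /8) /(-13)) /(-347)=21 /72176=0.00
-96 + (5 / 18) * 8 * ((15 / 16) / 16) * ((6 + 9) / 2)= -12163 / 128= -95.02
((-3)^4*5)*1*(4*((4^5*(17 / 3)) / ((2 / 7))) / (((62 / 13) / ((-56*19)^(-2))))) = 477360 / 78337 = 6.09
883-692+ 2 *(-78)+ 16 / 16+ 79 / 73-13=1758 / 73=24.08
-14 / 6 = -7 / 3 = -2.33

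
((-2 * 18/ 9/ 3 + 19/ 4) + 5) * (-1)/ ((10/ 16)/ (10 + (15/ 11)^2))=-57974/ 363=-159.71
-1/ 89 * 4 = -4/ 89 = -0.04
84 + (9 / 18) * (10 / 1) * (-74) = -286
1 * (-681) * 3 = -2043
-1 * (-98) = 98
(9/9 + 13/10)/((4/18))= 10.35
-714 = -714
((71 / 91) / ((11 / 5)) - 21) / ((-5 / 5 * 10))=10333 / 5005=2.06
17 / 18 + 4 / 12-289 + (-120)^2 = 254021 / 18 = 14112.28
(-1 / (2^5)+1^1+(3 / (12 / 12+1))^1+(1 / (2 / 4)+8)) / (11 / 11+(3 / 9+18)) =0.64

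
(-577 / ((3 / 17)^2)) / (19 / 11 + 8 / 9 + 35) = -1834283 / 3724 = -492.56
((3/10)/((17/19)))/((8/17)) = 57/80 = 0.71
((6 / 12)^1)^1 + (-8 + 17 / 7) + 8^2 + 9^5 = 827511 / 14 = 59107.93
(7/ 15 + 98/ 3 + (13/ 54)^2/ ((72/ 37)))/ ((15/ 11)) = 382946443/ 15746400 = 24.32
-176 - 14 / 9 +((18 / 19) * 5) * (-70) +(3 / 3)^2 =-86891 / 171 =-508.13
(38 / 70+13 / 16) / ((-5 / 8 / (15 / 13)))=-2277 / 910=-2.50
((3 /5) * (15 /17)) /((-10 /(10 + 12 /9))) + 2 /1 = 1.40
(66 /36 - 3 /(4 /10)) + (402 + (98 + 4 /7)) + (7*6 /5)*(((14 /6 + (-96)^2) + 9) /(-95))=-3201833 /9975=-320.99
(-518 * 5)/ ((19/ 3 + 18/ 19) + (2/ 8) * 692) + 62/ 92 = -115579/ 8441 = -13.69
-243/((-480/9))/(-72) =-81/1280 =-0.06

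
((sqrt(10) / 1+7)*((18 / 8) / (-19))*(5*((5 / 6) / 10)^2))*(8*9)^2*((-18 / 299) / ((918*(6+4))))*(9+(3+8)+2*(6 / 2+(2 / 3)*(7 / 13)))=4689*sqrt(10) / 1255501+32823 / 1255501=0.04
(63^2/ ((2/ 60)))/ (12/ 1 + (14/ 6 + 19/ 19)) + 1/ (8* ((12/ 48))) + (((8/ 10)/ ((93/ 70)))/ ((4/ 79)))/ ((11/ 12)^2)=1342423031/ 172546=7780.09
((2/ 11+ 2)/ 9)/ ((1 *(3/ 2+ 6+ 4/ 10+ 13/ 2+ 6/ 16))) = 320/ 19503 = 0.02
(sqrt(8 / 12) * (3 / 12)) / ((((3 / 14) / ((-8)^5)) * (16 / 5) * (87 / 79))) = -2831360 * sqrt(6) / 783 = -8857.46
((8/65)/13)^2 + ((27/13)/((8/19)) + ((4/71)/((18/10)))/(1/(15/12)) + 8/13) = 20394144443/3650095800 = 5.59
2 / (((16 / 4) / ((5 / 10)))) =1 / 4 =0.25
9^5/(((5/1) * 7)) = 59049/35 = 1687.11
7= 7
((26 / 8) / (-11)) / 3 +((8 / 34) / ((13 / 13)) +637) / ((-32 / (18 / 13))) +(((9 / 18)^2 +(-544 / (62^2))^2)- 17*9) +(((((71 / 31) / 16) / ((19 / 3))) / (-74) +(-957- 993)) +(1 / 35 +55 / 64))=-22585865069614003519 / 10606115011652160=-2129.51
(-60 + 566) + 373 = 879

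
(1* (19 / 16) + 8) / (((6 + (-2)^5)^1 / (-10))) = 3.53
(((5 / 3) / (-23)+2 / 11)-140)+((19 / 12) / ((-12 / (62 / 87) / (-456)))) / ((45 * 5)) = -2075583452 / 14857425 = -139.70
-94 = -94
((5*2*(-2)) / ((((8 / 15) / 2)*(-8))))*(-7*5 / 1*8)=-2625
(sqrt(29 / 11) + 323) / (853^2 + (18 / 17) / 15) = 85 * sqrt(319) / 680314481 + 27455 / 61846771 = 0.00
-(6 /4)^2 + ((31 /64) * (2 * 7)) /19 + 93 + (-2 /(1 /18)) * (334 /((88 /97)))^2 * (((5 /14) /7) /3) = -298816240043 /3604832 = -82893.25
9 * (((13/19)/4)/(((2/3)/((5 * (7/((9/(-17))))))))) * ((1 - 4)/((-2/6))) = -208845/152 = -1373.98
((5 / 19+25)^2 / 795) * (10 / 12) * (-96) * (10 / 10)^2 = -1228800 / 19133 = -64.22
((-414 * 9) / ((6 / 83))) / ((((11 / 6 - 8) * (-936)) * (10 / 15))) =-51543 / 3848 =-13.39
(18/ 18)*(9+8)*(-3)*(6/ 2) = -153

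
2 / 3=0.67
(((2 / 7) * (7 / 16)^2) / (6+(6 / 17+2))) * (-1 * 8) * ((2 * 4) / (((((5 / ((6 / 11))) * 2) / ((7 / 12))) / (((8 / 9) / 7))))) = -119 / 70290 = -0.00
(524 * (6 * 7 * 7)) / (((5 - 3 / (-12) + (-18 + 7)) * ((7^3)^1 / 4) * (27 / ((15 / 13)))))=-83840 / 6279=-13.35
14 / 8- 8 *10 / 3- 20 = -539 / 12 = -44.92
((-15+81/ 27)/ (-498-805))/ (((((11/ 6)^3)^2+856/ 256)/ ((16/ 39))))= 2985984/ 32651057413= 0.00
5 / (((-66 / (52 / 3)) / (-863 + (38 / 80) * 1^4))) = 1132.61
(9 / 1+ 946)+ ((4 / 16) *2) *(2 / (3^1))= 2866 / 3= 955.33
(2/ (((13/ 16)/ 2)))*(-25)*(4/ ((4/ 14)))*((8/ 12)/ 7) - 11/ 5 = -32429/ 195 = -166.30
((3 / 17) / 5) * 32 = 96 / 85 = 1.13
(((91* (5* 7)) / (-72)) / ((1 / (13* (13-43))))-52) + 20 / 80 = 51601 / 3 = 17200.33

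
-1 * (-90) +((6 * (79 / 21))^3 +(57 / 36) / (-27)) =1287952451 / 111132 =11589.39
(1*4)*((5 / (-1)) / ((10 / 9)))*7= -126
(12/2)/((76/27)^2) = 2187/2888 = 0.76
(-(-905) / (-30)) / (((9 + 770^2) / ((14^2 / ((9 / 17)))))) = -17738 / 941679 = -0.02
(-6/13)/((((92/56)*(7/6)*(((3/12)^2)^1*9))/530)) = -67840/299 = -226.89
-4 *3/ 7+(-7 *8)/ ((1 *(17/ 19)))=-7652/ 119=-64.30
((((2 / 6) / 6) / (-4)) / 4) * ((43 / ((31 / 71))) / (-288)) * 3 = 3053 / 857088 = 0.00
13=13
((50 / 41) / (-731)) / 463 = -50 / 13876573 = -0.00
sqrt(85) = 9.22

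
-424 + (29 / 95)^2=-3825759 / 9025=-423.91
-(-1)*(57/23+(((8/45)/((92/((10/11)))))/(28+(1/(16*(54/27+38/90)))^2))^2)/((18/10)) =465978333635327781503075/338447420734446539818929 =1.38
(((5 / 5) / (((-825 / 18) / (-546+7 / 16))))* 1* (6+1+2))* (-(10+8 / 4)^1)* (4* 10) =-2828196 / 55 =-51421.75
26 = 26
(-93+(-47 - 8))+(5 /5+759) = 612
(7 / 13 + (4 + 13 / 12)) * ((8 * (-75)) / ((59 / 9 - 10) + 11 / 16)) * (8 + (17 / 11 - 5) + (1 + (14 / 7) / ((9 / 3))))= 431484000 / 56771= 7600.43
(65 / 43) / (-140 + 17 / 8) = -520 / 47429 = -0.01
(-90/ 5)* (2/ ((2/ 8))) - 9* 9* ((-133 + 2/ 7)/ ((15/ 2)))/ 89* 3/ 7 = -2989422/ 21805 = -137.10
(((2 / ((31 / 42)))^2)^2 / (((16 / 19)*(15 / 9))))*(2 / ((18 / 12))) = 236488896 / 4617605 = 51.21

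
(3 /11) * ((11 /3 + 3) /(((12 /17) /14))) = 1190 /33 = 36.06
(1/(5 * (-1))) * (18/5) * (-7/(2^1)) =63/25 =2.52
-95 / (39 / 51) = -1615 / 13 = -124.23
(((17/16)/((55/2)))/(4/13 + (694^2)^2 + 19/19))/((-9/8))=-221/1492747776860175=-0.00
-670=-670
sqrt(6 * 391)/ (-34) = -sqrt(2346)/ 34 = -1.42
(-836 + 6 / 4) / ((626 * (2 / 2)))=-1669 / 1252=-1.33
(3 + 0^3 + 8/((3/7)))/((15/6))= 26/3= 8.67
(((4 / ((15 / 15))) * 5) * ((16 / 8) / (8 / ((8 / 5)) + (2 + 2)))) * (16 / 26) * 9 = 320 / 13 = 24.62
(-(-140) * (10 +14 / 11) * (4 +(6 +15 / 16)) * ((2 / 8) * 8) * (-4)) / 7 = -217000 / 11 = -19727.27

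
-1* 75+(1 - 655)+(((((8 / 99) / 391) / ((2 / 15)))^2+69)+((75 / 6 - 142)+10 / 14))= -1838520451987 / 2330823726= -788.79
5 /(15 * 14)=1 /42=0.02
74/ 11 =6.73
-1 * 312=-312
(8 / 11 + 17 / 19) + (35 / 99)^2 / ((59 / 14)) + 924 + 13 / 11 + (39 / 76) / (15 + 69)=1140508701623 / 1230535152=926.84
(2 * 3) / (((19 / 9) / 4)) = 11.37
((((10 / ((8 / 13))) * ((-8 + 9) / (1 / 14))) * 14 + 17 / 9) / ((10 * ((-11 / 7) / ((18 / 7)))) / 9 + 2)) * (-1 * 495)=-127778310 / 107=-1194189.81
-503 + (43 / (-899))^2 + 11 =-397633043 / 808201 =-492.00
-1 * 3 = -3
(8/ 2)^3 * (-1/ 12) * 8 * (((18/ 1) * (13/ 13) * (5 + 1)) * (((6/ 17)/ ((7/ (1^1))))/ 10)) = -13824/ 595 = -23.23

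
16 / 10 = 8 / 5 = 1.60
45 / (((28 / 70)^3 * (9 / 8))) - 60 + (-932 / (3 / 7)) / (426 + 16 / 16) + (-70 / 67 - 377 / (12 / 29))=-5758109 / 16348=-352.22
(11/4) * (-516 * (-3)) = 4257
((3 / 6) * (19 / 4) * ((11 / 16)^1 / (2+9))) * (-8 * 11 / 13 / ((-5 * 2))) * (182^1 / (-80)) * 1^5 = -1463 / 6400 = -0.23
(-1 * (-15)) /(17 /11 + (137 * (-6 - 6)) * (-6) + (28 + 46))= 11 /7289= 0.00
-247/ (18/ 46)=-5681/ 9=-631.22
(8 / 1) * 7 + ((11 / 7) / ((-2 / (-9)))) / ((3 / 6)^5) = 1976 / 7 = 282.29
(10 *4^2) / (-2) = -80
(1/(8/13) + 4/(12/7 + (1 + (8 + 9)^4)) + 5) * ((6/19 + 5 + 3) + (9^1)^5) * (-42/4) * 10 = -1825464772606545/44434616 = -41082042.27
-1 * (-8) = 8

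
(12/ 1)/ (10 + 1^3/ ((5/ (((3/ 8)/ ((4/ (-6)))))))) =960/ 791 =1.21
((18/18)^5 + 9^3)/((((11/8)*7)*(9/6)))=11680/231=50.56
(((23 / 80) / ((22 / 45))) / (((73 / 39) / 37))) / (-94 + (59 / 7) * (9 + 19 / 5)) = 387205 / 462528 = 0.84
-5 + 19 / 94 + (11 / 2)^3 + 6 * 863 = 2007681 / 376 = 5339.58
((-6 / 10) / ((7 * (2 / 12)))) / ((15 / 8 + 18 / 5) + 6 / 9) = -432 / 5159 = -0.08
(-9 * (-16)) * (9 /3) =432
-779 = -779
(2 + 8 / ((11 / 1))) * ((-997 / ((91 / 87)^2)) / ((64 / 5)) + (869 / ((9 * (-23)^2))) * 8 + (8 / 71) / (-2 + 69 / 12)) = -190.10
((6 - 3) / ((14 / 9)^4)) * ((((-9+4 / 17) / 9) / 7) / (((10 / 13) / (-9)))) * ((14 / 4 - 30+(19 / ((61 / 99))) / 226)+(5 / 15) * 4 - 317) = -285.25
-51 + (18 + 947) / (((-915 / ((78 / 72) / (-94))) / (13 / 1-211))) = -612467 / 11468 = -53.41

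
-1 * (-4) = 4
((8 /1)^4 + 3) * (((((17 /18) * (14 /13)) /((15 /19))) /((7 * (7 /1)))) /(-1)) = -1323977 /12285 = -107.77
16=16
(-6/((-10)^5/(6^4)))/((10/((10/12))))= 81/12500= 0.01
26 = 26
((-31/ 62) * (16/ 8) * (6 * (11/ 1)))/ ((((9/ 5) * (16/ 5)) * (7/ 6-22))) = 11/ 20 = 0.55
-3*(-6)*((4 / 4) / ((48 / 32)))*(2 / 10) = 2.40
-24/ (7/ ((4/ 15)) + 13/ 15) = -1440/ 1627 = -0.89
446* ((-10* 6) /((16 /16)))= -26760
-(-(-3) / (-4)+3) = -9 / 4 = -2.25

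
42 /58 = 21 /29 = 0.72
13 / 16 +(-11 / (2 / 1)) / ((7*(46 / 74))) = -1163 / 2576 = -0.45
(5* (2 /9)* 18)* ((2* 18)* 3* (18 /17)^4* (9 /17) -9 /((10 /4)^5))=1273822724736 /887410625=1435.44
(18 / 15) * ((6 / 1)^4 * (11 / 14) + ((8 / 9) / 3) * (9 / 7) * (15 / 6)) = 42808 / 35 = 1223.09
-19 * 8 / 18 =-76 / 9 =-8.44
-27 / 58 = -0.47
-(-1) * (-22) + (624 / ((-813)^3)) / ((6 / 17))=-11822093302 / 537367797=-22.00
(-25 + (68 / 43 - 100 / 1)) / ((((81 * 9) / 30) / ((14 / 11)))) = -247660 / 38313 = -6.46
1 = 1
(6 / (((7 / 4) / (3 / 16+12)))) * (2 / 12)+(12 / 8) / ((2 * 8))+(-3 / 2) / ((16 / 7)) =717 / 112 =6.40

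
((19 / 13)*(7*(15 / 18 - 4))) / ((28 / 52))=-361 / 6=-60.17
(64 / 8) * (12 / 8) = 12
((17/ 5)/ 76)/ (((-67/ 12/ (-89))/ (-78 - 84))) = -735318/ 6365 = -115.53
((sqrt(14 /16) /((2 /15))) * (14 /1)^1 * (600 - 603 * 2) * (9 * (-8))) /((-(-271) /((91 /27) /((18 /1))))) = 643370 * sqrt(14) /813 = 2960.97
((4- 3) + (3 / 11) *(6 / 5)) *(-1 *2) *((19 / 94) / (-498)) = 1387 / 1287330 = 0.00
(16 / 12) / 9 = 4 / 27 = 0.15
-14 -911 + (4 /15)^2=-208109 /225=-924.93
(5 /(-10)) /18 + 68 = 2447 /36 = 67.97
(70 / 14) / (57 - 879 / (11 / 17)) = -55 / 14316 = -0.00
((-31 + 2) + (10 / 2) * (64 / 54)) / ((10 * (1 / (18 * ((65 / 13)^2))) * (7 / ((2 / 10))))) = -89 / 3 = -29.67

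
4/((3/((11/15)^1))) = 44/45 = 0.98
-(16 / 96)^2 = -1 / 36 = -0.03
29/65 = 0.45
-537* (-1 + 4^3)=-33831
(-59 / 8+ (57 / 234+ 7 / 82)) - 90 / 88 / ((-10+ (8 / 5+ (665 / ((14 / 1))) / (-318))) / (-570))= -75.23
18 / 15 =6 / 5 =1.20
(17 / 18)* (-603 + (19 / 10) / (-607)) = -62223893 / 109260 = -569.50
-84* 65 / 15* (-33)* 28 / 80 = 21021 / 5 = 4204.20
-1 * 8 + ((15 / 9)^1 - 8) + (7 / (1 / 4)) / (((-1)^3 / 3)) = -295 / 3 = -98.33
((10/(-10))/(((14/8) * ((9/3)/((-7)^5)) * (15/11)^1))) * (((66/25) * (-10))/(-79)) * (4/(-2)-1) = -4648336/1975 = -2353.59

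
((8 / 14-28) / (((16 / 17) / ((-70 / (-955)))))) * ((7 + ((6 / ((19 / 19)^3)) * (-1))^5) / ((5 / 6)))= 19914.67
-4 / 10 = -2 / 5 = -0.40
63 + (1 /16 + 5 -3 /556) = 151359 /2224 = 68.06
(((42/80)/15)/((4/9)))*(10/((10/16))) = 63/50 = 1.26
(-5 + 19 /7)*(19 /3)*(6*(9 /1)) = -5472 /7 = -781.71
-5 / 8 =-0.62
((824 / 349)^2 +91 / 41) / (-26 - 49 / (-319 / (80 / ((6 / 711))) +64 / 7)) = -23527786796709 / 94724684227982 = -0.25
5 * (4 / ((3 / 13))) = 260 / 3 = 86.67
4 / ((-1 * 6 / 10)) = -20 / 3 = -6.67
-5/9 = -0.56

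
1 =1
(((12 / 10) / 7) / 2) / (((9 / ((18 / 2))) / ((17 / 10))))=51 / 350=0.15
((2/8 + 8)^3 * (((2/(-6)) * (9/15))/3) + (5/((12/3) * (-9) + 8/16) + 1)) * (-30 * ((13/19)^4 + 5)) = 847815696261/148044656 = 5726.76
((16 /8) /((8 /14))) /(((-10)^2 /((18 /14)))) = 9 /200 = 0.04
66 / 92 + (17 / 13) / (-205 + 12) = 82015 / 115414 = 0.71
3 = 3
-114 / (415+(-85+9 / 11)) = -418 / 1213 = -0.34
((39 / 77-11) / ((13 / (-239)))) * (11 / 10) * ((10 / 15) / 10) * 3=96556 / 2275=42.44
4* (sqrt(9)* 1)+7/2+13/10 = 84/5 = 16.80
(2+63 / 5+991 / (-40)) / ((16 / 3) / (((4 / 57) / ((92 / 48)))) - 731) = 1221 / 70240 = 0.02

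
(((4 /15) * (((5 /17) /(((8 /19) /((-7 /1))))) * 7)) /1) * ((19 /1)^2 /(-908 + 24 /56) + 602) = -1186087483 /216002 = -5491.09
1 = 1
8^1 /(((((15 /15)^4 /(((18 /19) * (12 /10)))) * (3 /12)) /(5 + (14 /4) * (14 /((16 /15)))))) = 35208 /19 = 1853.05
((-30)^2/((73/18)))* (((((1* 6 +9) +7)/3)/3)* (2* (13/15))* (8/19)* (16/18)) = 1464320/4161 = 351.92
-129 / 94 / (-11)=0.12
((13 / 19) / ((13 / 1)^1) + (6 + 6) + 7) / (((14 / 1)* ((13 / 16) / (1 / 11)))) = 2896 / 19019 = 0.15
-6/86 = -3/43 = -0.07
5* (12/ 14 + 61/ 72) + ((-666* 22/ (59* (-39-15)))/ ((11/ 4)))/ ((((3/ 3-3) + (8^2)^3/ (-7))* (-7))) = 3690677651/ 433085016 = 8.52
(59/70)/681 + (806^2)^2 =20118023872084379/47670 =422026932496.00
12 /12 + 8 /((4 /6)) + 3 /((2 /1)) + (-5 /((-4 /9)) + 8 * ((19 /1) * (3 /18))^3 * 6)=55799 /36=1549.97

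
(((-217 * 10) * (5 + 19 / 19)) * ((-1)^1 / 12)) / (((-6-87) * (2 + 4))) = -35 / 18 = -1.94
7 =7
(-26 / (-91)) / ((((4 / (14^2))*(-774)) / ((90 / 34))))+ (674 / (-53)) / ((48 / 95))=-25.22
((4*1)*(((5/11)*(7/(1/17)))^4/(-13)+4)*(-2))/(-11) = -1002663514344/2093663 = -478903.97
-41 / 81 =-0.51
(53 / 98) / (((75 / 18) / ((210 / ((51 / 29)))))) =9222 / 595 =15.50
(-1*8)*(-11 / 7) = 88 / 7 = 12.57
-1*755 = -755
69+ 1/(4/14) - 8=129/2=64.50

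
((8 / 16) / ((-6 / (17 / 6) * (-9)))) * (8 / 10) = 17 / 810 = 0.02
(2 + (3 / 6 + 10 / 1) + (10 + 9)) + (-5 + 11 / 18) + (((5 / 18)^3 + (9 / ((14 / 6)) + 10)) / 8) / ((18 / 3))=53692211 / 1959552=27.40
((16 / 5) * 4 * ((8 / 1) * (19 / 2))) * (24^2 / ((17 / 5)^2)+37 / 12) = 223127488 / 4335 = 51471.16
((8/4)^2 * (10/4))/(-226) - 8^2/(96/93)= -7011/113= -62.04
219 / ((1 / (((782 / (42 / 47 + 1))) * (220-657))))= -3517468062 / 89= -39522113.06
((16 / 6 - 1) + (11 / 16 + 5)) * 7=51.48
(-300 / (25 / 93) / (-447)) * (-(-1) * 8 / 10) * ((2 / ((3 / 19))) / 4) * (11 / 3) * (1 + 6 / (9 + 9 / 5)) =725648 / 20115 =36.07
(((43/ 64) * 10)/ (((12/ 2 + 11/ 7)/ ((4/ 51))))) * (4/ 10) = 301/ 10812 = 0.03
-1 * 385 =-385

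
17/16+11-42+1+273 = 3905/16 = 244.06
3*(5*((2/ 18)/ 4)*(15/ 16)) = 25/ 64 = 0.39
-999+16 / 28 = -6989 / 7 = -998.43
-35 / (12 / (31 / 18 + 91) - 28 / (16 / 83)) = 0.24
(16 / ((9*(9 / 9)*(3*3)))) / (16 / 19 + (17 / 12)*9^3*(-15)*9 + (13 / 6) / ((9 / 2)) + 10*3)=-1216 / 858084387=-0.00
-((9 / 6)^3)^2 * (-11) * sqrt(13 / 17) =8019 * sqrt(221) / 1088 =109.57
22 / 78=11 / 39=0.28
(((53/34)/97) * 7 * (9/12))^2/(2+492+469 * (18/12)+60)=0.00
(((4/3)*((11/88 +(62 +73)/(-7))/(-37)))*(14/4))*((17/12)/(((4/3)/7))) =3451/192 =17.97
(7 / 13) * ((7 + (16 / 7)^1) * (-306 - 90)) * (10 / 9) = -2200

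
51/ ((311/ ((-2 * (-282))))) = 28764/ 311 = 92.49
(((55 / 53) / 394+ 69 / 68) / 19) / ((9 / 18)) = 722299 / 6744886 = 0.11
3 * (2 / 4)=1.50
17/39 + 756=29501/39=756.44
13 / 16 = 0.81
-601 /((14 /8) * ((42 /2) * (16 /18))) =-1803 /98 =-18.40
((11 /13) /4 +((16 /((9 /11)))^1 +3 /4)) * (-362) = -868981 /117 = -7427.19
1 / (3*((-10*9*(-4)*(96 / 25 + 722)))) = 5 / 3919536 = 0.00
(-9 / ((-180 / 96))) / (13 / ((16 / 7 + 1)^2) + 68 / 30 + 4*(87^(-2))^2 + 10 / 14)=2545727819796 / 2219615440627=1.15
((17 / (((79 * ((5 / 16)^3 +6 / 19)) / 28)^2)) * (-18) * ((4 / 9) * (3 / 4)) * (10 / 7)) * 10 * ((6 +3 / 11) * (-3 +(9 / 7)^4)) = 2560.00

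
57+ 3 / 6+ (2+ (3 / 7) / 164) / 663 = 43766929 / 761124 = 57.50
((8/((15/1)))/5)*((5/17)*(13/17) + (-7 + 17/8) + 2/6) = -29941/65025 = -0.46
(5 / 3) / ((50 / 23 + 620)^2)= 529 / 122865660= 0.00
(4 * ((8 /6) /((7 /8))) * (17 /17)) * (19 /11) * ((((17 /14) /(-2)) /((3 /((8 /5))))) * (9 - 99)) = 165376 /539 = 306.82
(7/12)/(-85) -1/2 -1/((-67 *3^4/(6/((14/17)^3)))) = -26628247/52741395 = -0.50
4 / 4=1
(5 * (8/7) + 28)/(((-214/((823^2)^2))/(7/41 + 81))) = -180162610402737664/30709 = -5866769038481.80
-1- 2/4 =-3/2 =-1.50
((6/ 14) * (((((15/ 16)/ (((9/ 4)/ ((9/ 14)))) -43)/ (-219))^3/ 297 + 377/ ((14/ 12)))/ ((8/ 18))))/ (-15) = -35406048889969909/ 1704387721107456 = -20.77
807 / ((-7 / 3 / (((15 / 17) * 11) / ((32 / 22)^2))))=-48335265 / 30464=-1586.64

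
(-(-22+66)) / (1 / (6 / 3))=-88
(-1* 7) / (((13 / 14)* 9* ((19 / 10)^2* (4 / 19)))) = -2450 / 2223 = -1.10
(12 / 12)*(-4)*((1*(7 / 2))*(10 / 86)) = -70 / 43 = -1.63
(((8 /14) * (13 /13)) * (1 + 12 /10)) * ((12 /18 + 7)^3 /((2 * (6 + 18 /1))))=133837 /11340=11.80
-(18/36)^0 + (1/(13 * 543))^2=-49829480/49829481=-1.00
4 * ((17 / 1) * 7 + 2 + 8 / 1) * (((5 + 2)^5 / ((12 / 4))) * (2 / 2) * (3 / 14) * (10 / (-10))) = -619458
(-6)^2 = 36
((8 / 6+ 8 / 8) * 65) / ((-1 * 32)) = -455 / 96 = -4.74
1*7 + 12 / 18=7.67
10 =10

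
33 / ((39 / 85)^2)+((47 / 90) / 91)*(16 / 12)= 25035847 / 159705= 156.76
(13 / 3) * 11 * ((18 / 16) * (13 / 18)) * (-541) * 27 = -9051471 / 16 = -565716.94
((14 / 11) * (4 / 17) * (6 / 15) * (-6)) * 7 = -4704 / 935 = -5.03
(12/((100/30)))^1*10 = 36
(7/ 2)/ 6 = 7/ 12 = 0.58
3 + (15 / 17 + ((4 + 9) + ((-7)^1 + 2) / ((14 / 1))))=3933 / 238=16.53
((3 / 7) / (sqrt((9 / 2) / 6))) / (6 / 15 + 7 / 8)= 80 * sqrt(3) / 357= 0.39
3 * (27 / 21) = 27 / 7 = 3.86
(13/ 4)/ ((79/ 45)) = 1.85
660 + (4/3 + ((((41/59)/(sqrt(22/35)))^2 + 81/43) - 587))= 760543939/9879078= 76.99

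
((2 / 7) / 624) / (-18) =-1 / 39312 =-0.00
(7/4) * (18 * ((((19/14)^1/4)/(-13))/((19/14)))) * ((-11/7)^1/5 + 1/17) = 171/1105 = 0.15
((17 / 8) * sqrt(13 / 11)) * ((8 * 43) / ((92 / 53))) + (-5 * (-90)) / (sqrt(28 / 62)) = 38743 * sqrt(143) / 1012 + 225 * sqrt(434) / 7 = 1127.43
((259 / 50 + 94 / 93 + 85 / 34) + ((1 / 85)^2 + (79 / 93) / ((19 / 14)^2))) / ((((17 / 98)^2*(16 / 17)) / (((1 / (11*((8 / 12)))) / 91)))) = 761452195721 / 1572467553800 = 0.48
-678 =-678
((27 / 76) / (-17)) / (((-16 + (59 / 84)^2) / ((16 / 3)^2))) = 1354752 / 35341045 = 0.04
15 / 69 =5 / 23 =0.22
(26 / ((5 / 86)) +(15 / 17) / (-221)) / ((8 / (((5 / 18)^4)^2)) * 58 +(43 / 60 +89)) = 7875540937500 / 230527870804899551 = 0.00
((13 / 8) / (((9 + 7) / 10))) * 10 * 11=3575 / 32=111.72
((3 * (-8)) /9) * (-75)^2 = -15000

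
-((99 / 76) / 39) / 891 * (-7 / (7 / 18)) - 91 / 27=-44945 / 13338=-3.37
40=40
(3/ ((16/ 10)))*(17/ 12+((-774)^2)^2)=21533523226645/ 32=672922600832.66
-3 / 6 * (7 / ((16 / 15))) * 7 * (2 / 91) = -105 / 208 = -0.50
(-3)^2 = 9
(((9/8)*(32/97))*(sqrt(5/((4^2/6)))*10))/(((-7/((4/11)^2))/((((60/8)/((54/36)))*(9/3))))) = -21600*sqrt(30)/82159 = -1.44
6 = 6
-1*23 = -23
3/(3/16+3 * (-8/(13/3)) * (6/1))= -208/2291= -0.09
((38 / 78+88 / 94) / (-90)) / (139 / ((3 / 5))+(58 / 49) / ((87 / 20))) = -127841 / 1874884050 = -0.00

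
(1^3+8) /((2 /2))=9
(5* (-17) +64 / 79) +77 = -568 / 79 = -7.19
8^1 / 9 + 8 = 80 / 9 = 8.89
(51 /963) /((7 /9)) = 51 /749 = 0.07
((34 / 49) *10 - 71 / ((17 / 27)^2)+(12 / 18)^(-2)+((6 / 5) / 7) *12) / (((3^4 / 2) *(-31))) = 47538751 / 355582710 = 0.13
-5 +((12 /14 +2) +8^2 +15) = 76.86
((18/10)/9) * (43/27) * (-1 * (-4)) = 172/135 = 1.27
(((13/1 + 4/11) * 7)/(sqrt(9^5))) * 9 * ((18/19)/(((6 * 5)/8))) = 2744/3135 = 0.88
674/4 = 337/2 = 168.50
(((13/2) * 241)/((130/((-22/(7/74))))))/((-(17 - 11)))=98087/210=467.08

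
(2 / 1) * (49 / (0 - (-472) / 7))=343 / 236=1.45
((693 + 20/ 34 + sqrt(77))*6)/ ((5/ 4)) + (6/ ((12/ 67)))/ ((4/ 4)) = 24*sqrt(77)/ 5 + 571663/ 170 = 3404.84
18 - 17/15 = 253/15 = 16.87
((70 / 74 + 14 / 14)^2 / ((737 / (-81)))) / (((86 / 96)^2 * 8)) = -120932352 / 1865554097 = -0.06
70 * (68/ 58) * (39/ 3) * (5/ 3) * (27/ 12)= 116025/ 29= 4000.86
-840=-840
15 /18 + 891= 5351 /6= 891.83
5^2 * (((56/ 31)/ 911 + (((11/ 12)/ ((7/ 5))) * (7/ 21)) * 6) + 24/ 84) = 47362475/ 1186122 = 39.93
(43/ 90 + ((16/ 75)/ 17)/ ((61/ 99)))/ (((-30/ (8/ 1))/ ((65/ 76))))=-0.11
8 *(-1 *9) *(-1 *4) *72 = 20736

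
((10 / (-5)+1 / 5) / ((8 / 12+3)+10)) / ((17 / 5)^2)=-135 / 11849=-0.01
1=1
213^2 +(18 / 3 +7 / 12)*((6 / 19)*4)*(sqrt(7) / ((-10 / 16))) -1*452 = 44917 -1264*sqrt(7) / 95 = 44881.80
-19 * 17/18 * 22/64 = -3553/576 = -6.17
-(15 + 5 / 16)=-245 / 16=-15.31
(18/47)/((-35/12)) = -216/1645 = -0.13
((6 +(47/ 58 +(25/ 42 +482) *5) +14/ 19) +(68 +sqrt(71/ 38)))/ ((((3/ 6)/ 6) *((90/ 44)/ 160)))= 1408 *sqrt(2698)/ 57 +81085886464/ 34713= 2337177.01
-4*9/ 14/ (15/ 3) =-18/ 35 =-0.51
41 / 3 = 13.67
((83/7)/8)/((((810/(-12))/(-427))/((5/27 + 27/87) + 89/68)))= 486407473/28751760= 16.92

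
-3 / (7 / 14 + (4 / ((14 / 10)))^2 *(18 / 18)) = -98 / 283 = -0.35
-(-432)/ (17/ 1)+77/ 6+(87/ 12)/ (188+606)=6196267/ 161976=38.25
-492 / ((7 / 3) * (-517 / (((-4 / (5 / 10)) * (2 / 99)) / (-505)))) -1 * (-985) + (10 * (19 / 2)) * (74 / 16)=229079916267 / 160828360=1424.38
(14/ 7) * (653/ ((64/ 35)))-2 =22791/ 32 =712.22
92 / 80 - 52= -1017 / 20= -50.85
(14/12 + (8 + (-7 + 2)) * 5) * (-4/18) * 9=-97/3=-32.33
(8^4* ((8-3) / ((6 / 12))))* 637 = 26091520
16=16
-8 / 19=-0.42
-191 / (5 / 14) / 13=-41.14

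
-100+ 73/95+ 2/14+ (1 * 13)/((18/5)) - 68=-1956827/11970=-163.48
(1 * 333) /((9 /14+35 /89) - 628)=-138306 /260399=-0.53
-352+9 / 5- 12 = -1811 / 5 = -362.20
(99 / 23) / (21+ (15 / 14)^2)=6468 / 33281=0.19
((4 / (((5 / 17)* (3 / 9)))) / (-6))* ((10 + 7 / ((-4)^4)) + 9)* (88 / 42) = -910877 / 3360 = -271.09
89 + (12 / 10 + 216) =306.20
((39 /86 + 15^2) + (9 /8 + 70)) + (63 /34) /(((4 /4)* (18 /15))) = 1743421 /5848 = 298.12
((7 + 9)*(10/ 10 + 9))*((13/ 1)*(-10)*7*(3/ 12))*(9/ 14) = -23400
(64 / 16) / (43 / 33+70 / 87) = 3828 / 2017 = 1.90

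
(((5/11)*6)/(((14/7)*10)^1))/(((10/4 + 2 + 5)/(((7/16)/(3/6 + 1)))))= 7/1672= 0.00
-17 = -17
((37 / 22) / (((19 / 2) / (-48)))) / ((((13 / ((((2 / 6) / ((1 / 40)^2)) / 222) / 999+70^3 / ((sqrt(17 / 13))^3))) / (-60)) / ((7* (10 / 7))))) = 89958114.55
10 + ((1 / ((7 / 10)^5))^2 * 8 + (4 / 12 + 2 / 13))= 3235532376841 / 11016534711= 293.70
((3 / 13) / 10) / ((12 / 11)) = 11 / 520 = 0.02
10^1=10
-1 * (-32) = 32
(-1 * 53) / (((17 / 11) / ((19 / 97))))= -11077 / 1649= -6.72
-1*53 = -53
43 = 43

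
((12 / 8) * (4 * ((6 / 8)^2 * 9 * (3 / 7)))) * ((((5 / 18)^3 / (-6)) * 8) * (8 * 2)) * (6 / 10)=-25 / 7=-3.57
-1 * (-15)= 15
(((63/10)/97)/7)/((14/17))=153/13580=0.01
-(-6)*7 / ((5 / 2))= 84 / 5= 16.80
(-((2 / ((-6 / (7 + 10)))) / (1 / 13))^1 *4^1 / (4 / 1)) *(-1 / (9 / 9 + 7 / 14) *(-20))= 982.22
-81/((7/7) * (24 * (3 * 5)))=-9/40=-0.22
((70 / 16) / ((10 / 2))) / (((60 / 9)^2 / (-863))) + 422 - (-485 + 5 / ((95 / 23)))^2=-269909297609 / 1155200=-233647.25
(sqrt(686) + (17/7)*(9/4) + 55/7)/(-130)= -0.30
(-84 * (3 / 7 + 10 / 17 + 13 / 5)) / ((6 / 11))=-47344 / 85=-556.99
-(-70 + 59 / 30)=2041 / 30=68.03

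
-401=-401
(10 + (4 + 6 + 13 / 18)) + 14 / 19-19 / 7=44875 / 2394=18.74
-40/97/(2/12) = -240/97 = -2.47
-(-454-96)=550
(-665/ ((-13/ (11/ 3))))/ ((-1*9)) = -7315/ 351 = -20.84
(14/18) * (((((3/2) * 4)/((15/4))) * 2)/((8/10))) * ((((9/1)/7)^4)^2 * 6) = 114791256/823543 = 139.39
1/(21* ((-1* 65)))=-1/1365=-0.00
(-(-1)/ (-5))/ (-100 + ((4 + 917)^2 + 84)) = -1/ 4241125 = -0.00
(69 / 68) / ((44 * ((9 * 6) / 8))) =23 / 6732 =0.00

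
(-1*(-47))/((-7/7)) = -47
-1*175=-175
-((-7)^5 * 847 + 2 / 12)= 14235528.83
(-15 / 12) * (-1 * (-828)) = -1035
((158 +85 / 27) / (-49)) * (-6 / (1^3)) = 19.73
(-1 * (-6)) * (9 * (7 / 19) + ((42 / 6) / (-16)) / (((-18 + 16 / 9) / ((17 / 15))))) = 2227869 / 110960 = 20.08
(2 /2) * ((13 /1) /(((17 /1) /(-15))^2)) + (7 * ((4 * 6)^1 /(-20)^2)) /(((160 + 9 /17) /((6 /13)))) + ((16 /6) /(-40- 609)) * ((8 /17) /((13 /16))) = 5050430674568 /499057619775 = 10.12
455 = 455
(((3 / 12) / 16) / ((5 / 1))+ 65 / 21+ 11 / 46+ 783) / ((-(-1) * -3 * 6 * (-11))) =121536323 / 30602880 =3.97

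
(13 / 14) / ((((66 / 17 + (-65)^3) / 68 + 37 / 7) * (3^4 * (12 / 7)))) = -0.00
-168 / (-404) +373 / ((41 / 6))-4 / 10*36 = 840648 / 20705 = 40.60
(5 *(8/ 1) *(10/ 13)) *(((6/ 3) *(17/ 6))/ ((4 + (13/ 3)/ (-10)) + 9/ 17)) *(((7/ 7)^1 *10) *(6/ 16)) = 159.63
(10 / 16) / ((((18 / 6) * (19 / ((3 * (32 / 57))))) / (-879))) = -5860 / 361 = -16.23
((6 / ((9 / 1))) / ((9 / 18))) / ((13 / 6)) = 8 / 13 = 0.62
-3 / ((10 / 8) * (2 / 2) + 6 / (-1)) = 12 / 19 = 0.63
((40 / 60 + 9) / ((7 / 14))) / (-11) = -58 / 33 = -1.76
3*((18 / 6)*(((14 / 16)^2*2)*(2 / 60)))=147 / 320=0.46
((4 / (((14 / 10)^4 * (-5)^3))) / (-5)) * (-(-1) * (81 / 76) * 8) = 648 / 45619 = 0.01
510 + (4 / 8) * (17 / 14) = 14297 / 28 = 510.61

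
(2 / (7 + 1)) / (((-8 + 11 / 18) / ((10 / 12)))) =-15 / 532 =-0.03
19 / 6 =3.17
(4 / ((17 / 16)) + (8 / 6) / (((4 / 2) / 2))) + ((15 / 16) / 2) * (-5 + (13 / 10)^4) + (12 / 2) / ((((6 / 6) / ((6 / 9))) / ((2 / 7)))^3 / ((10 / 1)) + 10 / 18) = 1269084026317 / 282495936000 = 4.49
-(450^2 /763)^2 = -41006250000 /582169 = -70437.02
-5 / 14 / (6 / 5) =-25 / 84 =-0.30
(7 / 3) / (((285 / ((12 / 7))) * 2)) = 2 / 285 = 0.01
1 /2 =0.50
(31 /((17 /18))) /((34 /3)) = 837 /289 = 2.90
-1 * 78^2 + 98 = -5986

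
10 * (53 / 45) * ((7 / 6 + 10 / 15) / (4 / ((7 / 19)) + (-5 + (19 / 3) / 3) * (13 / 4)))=8162 / 555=14.71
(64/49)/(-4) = -16/49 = -0.33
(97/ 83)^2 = 9409/ 6889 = 1.37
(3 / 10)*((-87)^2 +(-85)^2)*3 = 66573 / 5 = 13314.60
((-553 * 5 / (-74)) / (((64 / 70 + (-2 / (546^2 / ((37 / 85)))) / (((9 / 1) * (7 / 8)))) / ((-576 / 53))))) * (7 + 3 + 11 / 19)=-15970130270148600 / 3398894858881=-4698.62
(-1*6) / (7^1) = -6 / 7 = -0.86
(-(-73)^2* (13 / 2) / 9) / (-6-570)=69277 / 10368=6.68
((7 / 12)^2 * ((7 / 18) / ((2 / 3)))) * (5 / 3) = 1715 / 5184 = 0.33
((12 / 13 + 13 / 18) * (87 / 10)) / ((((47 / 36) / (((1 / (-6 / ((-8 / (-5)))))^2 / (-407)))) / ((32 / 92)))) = -25984 / 38997075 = -0.00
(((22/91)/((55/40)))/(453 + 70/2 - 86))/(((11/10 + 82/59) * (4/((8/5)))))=1888/26869479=0.00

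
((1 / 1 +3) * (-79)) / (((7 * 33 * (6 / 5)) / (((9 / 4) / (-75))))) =79 / 2310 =0.03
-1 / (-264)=1 / 264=0.00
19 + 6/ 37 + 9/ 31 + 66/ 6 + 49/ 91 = 462106/ 14911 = 30.99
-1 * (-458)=458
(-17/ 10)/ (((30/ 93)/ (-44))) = 5797/ 25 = 231.88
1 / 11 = 0.09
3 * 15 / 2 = 45 / 2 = 22.50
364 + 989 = 1353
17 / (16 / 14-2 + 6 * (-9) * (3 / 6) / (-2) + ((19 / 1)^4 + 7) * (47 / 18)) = 2142 / 42879505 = 0.00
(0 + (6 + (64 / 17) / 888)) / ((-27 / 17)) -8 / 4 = -17324 / 2997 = -5.78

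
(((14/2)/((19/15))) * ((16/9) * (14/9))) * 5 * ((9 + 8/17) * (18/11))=12622400/10659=1184.20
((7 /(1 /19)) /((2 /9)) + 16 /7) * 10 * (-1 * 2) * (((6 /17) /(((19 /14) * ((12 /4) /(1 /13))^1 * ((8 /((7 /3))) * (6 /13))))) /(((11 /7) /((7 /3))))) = -14424865 /191862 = -75.18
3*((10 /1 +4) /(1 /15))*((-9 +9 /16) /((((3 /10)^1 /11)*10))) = -155925 /8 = -19490.62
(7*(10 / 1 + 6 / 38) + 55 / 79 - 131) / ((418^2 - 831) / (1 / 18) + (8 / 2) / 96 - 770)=-2132568 / 112730048797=-0.00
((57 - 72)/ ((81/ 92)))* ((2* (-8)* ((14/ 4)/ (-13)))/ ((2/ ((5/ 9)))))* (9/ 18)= -32200/ 3159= -10.19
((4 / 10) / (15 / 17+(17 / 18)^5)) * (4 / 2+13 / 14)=1317028896 / 1836838115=0.72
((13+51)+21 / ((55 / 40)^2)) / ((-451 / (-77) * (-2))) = -31808 / 4961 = -6.41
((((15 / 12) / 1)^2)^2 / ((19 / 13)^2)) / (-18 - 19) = -105625 / 3419392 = -0.03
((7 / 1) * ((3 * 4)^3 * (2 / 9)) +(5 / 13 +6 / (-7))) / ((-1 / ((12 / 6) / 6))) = -244565 / 273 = -895.84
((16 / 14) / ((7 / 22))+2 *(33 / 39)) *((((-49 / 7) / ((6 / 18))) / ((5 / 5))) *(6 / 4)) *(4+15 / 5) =-15147 / 13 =-1165.15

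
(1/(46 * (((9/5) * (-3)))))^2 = 25/1542564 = 0.00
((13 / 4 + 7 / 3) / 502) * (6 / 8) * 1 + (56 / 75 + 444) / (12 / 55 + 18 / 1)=1474038161 / 60360480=24.42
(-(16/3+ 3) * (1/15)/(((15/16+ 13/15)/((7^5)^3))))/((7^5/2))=-225980199200/1299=-173964741.49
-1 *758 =-758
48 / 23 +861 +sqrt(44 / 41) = 2*sqrt(451) / 41 +19851 / 23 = 864.12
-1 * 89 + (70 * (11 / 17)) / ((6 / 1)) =-4154 / 51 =-81.45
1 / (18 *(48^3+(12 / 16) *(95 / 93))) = 62 / 123421527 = 0.00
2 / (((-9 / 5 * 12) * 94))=-5 / 5076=-0.00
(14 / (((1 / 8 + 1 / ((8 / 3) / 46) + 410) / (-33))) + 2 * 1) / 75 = 3142 / 256425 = 0.01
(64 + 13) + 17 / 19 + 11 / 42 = 62369 / 798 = 78.16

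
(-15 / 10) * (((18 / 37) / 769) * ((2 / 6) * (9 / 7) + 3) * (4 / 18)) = -144 / 199171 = -0.00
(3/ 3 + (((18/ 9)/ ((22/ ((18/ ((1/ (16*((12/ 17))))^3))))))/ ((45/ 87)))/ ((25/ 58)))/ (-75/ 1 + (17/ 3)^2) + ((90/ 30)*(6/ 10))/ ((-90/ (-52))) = -640219331899/ 2607574750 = -245.52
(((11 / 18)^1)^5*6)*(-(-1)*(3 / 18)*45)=3.84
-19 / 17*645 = -12255 / 17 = -720.88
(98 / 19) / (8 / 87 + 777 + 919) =609 / 200260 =0.00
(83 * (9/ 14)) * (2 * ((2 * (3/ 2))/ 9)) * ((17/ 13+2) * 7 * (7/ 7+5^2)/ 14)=10707/ 7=1529.57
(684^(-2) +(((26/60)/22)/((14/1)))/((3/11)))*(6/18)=84509/49124880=0.00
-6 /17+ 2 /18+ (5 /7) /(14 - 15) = -1024 /1071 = -0.96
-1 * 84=-84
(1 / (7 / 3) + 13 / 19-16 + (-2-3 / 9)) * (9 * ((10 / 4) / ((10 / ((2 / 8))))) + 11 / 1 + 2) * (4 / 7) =-213001 / 1596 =-133.46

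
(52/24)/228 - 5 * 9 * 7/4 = -107717/1368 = -78.74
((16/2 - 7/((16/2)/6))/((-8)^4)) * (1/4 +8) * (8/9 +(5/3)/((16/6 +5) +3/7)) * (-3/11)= -3685/2228224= -0.00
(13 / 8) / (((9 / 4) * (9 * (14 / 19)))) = 247 / 2268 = 0.11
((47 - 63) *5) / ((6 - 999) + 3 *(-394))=16 / 435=0.04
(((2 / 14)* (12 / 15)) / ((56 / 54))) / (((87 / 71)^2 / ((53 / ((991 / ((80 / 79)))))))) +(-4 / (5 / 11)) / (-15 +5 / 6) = 857170139064 / 1371139845425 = 0.63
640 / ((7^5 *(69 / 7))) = 640 / 165669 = 0.00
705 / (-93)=-235 / 31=-7.58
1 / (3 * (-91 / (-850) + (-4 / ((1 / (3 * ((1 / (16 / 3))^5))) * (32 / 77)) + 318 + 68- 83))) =3565158400 / 3241802461017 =0.00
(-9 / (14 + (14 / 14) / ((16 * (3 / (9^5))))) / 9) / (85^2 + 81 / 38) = -608 / 5467079317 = -0.00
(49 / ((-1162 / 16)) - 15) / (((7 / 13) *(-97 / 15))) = 253695 / 56357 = 4.50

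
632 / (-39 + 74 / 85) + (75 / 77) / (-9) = -254905 / 15279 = -16.68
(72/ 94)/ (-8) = -9/ 94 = -0.10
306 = 306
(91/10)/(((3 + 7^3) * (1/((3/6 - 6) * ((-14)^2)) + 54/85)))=833833/20111942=0.04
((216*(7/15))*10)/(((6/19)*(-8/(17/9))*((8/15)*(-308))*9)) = 0.51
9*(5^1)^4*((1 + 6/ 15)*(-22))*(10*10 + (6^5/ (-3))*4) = 1778931000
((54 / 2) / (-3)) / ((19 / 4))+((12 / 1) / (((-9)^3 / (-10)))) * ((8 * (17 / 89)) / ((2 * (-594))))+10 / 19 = -167029534 / 122041161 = -1.37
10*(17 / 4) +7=99 / 2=49.50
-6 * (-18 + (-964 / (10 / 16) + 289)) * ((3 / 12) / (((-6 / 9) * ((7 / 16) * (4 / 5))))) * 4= -228852 / 7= -32693.14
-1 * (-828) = 828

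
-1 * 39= -39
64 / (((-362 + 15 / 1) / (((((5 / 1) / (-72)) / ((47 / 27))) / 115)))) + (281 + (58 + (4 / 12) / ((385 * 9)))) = 1321842057422 / 3899237265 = 339.00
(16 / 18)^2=64 / 81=0.79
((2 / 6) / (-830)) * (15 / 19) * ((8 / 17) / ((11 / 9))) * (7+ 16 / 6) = -348 / 294899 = -0.00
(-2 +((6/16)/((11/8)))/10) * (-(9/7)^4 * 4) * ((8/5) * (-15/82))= -6.31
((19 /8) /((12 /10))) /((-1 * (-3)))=95 /144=0.66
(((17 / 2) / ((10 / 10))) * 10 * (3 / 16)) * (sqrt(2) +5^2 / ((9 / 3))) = 255 * sqrt(2) / 16 +2125 / 16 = 155.35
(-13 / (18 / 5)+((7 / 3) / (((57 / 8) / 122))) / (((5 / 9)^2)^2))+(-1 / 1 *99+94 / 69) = 1564174217 / 4916250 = 318.16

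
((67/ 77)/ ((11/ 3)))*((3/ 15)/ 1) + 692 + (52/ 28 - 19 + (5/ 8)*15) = 684.28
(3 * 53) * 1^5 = 159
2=2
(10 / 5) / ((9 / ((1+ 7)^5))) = 65536 / 9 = 7281.78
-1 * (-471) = 471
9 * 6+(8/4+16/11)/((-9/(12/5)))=8758/165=53.08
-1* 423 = -423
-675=-675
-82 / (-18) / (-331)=-0.01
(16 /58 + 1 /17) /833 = 165 /410669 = 0.00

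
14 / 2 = 7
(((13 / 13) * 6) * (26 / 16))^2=95.06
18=18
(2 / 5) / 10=1 / 25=0.04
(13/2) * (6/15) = 2.60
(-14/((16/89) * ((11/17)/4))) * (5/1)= -52955/22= -2407.05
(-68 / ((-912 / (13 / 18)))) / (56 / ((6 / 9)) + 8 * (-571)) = -0.00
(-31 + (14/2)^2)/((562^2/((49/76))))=441/12002072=0.00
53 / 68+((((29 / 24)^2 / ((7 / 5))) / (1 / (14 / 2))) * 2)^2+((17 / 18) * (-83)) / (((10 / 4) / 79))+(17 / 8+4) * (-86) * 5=-34524173603 / 7050240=-4896.88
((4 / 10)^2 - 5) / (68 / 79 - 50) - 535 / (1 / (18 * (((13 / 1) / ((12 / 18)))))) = -18224524691 / 97050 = -187784.90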